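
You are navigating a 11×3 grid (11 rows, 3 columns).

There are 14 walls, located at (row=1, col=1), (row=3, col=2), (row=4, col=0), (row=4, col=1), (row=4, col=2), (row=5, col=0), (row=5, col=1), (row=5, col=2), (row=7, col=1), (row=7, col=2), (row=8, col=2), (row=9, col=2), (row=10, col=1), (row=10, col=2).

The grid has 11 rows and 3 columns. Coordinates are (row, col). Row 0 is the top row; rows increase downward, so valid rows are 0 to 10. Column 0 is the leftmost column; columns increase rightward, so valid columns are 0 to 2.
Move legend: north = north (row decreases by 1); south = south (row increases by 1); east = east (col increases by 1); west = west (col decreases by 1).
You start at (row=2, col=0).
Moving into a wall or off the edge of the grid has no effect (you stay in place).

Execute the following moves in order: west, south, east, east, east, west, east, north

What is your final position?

Answer: Final position: (row=2, col=1)

Derivation:
Start: (row=2, col=0)
  west (west): blocked, stay at (row=2, col=0)
  south (south): (row=2, col=0) -> (row=3, col=0)
  east (east): (row=3, col=0) -> (row=3, col=1)
  east (east): blocked, stay at (row=3, col=1)
  east (east): blocked, stay at (row=3, col=1)
  west (west): (row=3, col=1) -> (row=3, col=0)
  east (east): (row=3, col=0) -> (row=3, col=1)
  north (north): (row=3, col=1) -> (row=2, col=1)
Final: (row=2, col=1)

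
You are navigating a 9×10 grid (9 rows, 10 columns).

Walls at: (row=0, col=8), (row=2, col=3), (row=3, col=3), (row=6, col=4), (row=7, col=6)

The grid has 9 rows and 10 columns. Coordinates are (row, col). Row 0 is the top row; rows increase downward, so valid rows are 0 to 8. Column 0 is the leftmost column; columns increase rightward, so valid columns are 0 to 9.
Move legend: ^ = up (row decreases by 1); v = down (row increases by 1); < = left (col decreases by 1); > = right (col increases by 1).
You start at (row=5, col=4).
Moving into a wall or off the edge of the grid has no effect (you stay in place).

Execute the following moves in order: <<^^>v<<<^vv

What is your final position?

Answer: Final position: (row=5, col=0)

Derivation:
Start: (row=5, col=4)
  < (left): (row=5, col=4) -> (row=5, col=3)
  < (left): (row=5, col=3) -> (row=5, col=2)
  ^ (up): (row=5, col=2) -> (row=4, col=2)
  ^ (up): (row=4, col=2) -> (row=3, col=2)
  > (right): blocked, stay at (row=3, col=2)
  v (down): (row=3, col=2) -> (row=4, col=2)
  < (left): (row=4, col=2) -> (row=4, col=1)
  < (left): (row=4, col=1) -> (row=4, col=0)
  < (left): blocked, stay at (row=4, col=0)
  ^ (up): (row=4, col=0) -> (row=3, col=0)
  v (down): (row=3, col=0) -> (row=4, col=0)
  v (down): (row=4, col=0) -> (row=5, col=0)
Final: (row=5, col=0)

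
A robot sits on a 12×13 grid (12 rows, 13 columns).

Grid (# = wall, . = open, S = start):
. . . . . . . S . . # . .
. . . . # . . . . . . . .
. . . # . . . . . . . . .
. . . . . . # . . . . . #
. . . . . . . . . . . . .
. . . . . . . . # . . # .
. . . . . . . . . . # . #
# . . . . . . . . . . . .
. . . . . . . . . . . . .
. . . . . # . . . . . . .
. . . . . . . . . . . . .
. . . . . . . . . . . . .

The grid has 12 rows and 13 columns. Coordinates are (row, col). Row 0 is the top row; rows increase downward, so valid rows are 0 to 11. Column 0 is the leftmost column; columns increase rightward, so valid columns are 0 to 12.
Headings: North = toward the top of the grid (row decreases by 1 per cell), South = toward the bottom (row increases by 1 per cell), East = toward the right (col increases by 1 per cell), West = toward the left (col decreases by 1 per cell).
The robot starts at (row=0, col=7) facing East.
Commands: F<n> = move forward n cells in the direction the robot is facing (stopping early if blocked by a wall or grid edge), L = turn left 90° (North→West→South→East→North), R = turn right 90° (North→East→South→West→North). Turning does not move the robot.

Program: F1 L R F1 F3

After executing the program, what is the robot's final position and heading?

Answer: Final position: (row=0, col=9), facing East

Derivation:
Start: (row=0, col=7), facing East
  F1: move forward 1, now at (row=0, col=8)
  L: turn left, now facing North
  R: turn right, now facing East
  F1: move forward 1, now at (row=0, col=9)
  F3: move forward 0/3 (blocked), now at (row=0, col=9)
Final: (row=0, col=9), facing East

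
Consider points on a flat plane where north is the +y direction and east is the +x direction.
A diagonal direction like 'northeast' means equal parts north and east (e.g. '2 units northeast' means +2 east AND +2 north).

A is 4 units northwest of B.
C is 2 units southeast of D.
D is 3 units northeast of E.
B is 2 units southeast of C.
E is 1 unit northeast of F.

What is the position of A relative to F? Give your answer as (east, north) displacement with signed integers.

Answer: A is at (east=4, north=4) relative to F.

Derivation:
Place F at the origin (east=0, north=0).
  E is 1 unit northeast of F: delta (east=+1, north=+1); E at (east=1, north=1).
  D is 3 units northeast of E: delta (east=+3, north=+3); D at (east=4, north=4).
  C is 2 units southeast of D: delta (east=+2, north=-2); C at (east=6, north=2).
  B is 2 units southeast of C: delta (east=+2, north=-2); B at (east=8, north=0).
  A is 4 units northwest of B: delta (east=-4, north=+4); A at (east=4, north=4).
Therefore A relative to F: (east=4, north=4).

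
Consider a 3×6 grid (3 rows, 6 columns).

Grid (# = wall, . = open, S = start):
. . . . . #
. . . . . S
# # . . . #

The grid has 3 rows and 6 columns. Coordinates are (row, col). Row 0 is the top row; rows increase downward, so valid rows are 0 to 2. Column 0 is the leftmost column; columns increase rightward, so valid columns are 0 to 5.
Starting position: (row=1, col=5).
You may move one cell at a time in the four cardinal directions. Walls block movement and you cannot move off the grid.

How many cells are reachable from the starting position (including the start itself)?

Answer: Reachable cells: 14

Derivation:
BFS flood-fill from (row=1, col=5):
  Distance 0: (row=1, col=5)
  Distance 1: (row=1, col=4)
  Distance 2: (row=0, col=4), (row=1, col=3), (row=2, col=4)
  Distance 3: (row=0, col=3), (row=1, col=2), (row=2, col=3)
  Distance 4: (row=0, col=2), (row=1, col=1), (row=2, col=2)
  Distance 5: (row=0, col=1), (row=1, col=0)
  Distance 6: (row=0, col=0)
Total reachable: 14 (grid has 14 open cells total)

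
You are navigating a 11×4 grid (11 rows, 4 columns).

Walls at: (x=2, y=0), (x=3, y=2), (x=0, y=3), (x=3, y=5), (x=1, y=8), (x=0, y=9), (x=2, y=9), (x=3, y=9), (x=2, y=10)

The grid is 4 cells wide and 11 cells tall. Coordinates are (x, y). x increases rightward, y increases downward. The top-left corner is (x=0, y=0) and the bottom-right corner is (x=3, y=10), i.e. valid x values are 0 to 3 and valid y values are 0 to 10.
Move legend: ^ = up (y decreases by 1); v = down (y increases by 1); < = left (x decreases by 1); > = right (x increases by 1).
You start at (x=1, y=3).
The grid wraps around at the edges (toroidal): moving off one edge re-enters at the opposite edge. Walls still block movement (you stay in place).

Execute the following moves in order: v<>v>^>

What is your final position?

Answer: Final position: (x=3, y=4)

Derivation:
Start: (x=1, y=3)
  v (down): (x=1, y=3) -> (x=1, y=4)
  < (left): (x=1, y=4) -> (x=0, y=4)
  > (right): (x=0, y=4) -> (x=1, y=4)
  v (down): (x=1, y=4) -> (x=1, y=5)
  > (right): (x=1, y=5) -> (x=2, y=5)
  ^ (up): (x=2, y=5) -> (x=2, y=4)
  > (right): (x=2, y=4) -> (x=3, y=4)
Final: (x=3, y=4)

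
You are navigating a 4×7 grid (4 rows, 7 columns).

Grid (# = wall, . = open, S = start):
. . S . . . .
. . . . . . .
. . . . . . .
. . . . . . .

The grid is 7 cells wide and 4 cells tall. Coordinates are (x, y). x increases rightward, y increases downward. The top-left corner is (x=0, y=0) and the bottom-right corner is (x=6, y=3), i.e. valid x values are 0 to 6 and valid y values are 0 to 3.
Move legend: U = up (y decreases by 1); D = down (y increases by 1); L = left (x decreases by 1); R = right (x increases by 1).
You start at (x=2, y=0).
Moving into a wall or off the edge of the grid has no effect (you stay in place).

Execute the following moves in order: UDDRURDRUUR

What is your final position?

Start: (x=2, y=0)
  U (up): blocked, stay at (x=2, y=0)
  D (down): (x=2, y=0) -> (x=2, y=1)
  D (down): (x=2, y=1) -> (x=2, y=2)
  R (right): (x=2, y=2) -> (x=3, y=2)
  U (up): (x=3, y=2) -> (x=3, y=1)
  R (right): (x=3, y=1) -> (x=4, y=1)
  D (down): (x=4, y=1) -> (x=4, y=2)
  R (right): (x=4, y=2) -> (x=5, y=2)
  U (up): (x=5, y=2) -> (x=5, y=1)
  U (up): (x=5, y=1) -> (x=5, y=0)
  R (right): (x=5, y=0) -> (x=6, y=0)
Final: (x=6, y=0)

Answer: Final position: (x=6, y=0)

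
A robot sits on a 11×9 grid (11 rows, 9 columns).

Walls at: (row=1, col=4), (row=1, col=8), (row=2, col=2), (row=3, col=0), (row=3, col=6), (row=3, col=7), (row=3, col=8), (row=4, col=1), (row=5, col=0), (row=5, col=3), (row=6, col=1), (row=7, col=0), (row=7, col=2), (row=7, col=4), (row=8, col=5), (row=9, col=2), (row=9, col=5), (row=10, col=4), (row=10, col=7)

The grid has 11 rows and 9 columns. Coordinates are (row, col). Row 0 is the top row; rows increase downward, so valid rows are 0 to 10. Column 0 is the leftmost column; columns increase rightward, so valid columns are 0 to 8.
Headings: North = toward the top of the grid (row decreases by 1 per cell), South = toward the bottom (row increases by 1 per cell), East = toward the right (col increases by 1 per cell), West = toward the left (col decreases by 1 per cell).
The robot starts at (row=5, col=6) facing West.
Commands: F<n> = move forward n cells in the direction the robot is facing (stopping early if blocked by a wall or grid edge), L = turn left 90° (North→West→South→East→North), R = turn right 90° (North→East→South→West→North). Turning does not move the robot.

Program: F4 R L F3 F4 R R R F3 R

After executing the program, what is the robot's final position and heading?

Start: (row=5, col=6), facing West
  F4: move forward 2/4 (blocked), now at (row=5, col=4)
  R: turn right, now facing North
  L: turn left, now facing West
  F3: move forward 0/3 (blocked), now at (row=5, col=4)
  F4: move forward 0/4 (blocked), now at (row=5, col=4)
  R: turn right, now facing North
  R: turn right, now facing East
  R: turn right, now facing South
  F3: move forward 1/3 (blocked), now at (row=6, col=4)
  R: turn right, now facing West
Final: (row=6, col=4), facing West

Answer: Final position: (row=6, col=4), facing West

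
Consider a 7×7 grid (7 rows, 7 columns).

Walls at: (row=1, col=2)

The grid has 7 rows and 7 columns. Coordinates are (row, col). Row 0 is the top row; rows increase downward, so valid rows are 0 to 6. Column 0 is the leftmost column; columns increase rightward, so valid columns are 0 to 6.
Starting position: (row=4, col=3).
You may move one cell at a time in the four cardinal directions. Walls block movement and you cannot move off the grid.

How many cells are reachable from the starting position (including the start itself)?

Answer: Reachable cells: 48

Derivation:
BFS flood-fill from (row=4, col=3):
  Distance 0: (row=4, col=3)
  Distance 1: (row=3, col=3), (row=4, col=2), (row=4, col=4), (row=5, col=3)
  Distance 2: (row=2, col=3), (row=3, col=2), (row=3, col=4), (row=4, col=1), (row=4, col=5), (row=5, col=2), (row=5, col=4), (row=6, col=3)
  Distance 3: (row=1, col=3), (row=2, col=2), (row=2, col=4), (row=3, col=1), (row=3, col=5), (row=4, col=0), (row=4, col=6), (row=5, col=1), (row=5, col=5), (row=6, col=2), (row=6, col=4)
  Distance 4: (row=0, col=3), (row=1, col=4), (row=2, col=1), (row=2, col=5), (row=3, col=0), (row=3, col=6), (row=5, col=0), (row=5, col=6), (row=6, col=1), (row=6, col=5)
  Distance 5: (row=0, col=2), (row=0, col=4), (row=1, col=1), (row=1, col=5), (row=2, col=0), (row=2, col=6), (row=6, col=0), (row=6, col=6)
  Distance 6: (row=0, col=1), (row=0, col=5), (row=1, col=0), (row=1, col=6)
  Distance 7: (row=0, col=0), (row=0, col=6)
Total reachable: 48 (grid has 48 open cells total)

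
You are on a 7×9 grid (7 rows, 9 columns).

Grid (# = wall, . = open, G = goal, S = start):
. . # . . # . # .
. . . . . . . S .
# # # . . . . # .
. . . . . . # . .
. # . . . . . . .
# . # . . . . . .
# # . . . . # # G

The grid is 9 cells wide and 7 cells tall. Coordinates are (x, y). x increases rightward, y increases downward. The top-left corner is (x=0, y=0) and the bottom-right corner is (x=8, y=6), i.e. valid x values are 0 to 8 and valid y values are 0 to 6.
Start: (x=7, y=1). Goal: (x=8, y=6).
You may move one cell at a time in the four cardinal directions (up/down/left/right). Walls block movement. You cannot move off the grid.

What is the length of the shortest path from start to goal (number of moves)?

BFS from (x=7, y=1) until reaching (x=8, y=6):
  Distance 0: (x=7, y=1)
  Distance 1: (x=6, y=1), (x=8, y=1)
  Distance 2: (x=6, y=0), (x=8, y=0), (x=5, y=1), (x=6, y=2), (x=8, y=2)
  Distance 3: (x=4, y=1), (x=5, y=2), (x=8, y=3)
  Distance 4: (x=4, y=0), (x=3, y=1), (x=4, y=2), (x=5, y=3), (x=7, y=3), (x=8, y=4)
  Distance 5: (x=3, y=0), (x=2, y=1), (x=3, y=2), (x=4, y=3), (x=5, y=4), (x=7, y=4), (x=8, y=5)
  Distance 6: (x=1, y=1), (x=3, y=3), (x=4, y=4), (x=6, y=4), (x=5, y=5), (x=7, y=5), (x=8, y=6)  <- goal reached here
One shortest path (6 moves): (x=7, y=1) -> (x=8, y=1) -> (x=8, y=2) -> (x=8, y=3) -> (x=8, y=4) -> (x=8, y=5) -> (x=8, y=6)

Answer: Shortest path length: 6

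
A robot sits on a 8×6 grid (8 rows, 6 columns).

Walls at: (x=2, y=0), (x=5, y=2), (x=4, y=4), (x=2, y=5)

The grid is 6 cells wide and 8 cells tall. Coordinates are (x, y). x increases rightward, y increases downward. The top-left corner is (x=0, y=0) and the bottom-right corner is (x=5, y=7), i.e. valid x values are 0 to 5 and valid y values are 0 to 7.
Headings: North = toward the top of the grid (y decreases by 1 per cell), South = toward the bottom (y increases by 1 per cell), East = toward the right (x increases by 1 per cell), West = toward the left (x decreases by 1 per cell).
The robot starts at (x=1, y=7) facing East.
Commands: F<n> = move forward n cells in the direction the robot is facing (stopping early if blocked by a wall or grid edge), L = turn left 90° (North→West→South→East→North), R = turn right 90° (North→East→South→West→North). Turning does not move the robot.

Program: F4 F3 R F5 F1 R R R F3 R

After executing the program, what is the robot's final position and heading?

Answer: Final position: (x=5, y=7), facing South

Derivation:
Start: (x=1, y=7), facing East
  F4: move forward 4, now at (x=5, y=7)
  F3: move forward 0/3 (blocked), now at (x=5, y=7)
  R: turn right, now facing South
  F5: move forward 0/5 (blocked), now at (x=5, y=7)
  F1: move forward 0/1 (blocked), now at (x=5, y=7)
  R: turn right, now facing West
  R: turn right, now facing North
  R: turn right, now facing East
  F3: move forward 0/3 (blocked), now at (x=5, y=7)
  R: turn right, now facing South
Final: (x=5, y=7), facing South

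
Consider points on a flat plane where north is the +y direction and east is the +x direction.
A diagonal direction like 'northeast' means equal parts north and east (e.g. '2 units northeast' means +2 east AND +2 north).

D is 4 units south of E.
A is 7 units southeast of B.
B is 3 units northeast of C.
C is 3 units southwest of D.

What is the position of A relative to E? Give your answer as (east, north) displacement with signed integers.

Answer: A is at (east=7, north=-11) relative to E.

Derivation:
Place E at the origin (east=0, north=0).
  D is 4 units south of E: delta (east=+0, north=-4); D at (east=0, north=-4).
  C is 3 units southwest of D: delta (east=-3, north=-3); C at (east=-3, north=-7).
  B is 3 units northeast of C: delta (east=+3, north=+3); B at (east=0, north=-4).
  A is 7 units southeast of B: delta (east=+7, north=-7); A at (east=7, north=-11).
Therefore A relative to E: (east=7, north=-11).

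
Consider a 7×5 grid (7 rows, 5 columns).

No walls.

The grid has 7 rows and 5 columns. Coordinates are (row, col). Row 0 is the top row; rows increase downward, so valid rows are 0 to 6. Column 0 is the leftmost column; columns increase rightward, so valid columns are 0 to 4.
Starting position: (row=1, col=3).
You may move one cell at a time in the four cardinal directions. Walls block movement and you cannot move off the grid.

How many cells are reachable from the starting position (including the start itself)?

BFS flood-fill from (row=1, col=3):
  Distance 0: (row=1, col=3)
  Distance 1: (row=0, col=3), (row=1, col=2), (row=1, col=4), (row=2, col=3)
  Distance 2: (row=0, col=2), (row=0, col=4), (row=1, col=1), (row=2, col=2), (row=2, col=4), (row=3, col=3)
  Distance 3: (row=0, col=1), (row=1, col=0), (row=2, col=1), (row=3, col=2), (row=3, col=4), (row=4, col=3)
  Distance 4: (row=0, col=0), (row=2, col=0), (row=3, col=1), (row=4, col=2), (row=4, col=4), (row=5, col=3)
  Distance 5: (row=3, col=0), (row=4, col=1), (row=5, col=2), (row=5, col=4), (row=6, col=3)
  Distance 6: (row=4, col=0), (row=5, col=1), (row=6, col=2), (row=6, col=4)
  Distance 7: (row=5, col=0), (row=6, col=1)
  Distance 8: (row=6, col=0)
Total reachable: 35 (grid has 35 open cells total)

Answer: Reachable cells: 35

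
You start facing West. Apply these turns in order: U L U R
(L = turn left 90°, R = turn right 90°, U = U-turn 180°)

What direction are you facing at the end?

Answer: Final heading: West

Derivation:
Start: West
  U (U-turn (180°)) -> East
  L (left (90° counter-clockwise)) -> North
  U (U-turn (180°)) -> South
  R (right (90° clockwise)) -> West
Final: West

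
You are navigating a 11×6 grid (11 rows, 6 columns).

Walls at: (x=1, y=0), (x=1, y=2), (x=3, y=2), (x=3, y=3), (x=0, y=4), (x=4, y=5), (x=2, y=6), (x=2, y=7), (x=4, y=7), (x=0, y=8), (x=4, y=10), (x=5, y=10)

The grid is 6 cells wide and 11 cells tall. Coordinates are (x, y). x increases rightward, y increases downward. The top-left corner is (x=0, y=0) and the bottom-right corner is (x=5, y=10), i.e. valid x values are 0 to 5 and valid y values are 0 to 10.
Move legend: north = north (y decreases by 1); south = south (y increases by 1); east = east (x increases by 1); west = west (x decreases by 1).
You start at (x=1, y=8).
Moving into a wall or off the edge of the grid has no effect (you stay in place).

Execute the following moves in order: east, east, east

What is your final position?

Start: (x=1, y=8)
  east (east): (x=1, y=8) -> (x=2, y=8)
  east (east): (x=2, y=8) -> (x=3, y=8)
  east (east): (x=3, y=8) -> (x=4, y=8)
Final: (x=4, y=8)

Answer: Final position: (x=4, y=8)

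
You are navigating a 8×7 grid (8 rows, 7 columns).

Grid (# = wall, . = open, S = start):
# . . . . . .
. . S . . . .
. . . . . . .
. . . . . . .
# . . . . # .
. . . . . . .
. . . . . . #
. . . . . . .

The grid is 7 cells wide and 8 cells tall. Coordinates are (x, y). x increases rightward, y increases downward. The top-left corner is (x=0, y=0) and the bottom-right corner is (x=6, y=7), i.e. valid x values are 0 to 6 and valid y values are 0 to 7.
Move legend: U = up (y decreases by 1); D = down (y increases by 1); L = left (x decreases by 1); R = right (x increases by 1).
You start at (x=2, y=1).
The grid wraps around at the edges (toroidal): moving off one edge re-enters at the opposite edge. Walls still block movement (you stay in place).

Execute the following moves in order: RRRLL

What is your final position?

Start: (x=2, y=1)
  R (right): (x=2, y=1) -> (x=3, y=1)
  R (right): (x=3, y=1) -> (x=4, y=1)
  R (right): (x=4, y=1) -> (x=5, y=1)
  L (left): (x=5, y=1) -> (x=4, y=1)
  L (left): (x=4, y=1) -> (x=3, y=1)
Final: (x=3, y=1)

Answer: Final position: (x=3, y=1)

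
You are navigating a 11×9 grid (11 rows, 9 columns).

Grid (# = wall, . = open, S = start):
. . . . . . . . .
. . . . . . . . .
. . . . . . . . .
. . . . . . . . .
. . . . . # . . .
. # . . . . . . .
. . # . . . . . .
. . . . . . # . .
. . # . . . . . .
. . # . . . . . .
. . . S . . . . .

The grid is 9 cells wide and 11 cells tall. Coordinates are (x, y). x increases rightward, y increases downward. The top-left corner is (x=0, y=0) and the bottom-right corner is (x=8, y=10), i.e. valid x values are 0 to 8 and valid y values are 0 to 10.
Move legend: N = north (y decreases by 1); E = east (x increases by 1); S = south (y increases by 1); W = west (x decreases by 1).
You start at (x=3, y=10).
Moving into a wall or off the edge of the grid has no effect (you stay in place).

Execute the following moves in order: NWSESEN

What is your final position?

Answer: Final position: (x=5, y=9)

Derivation:
Start: (x=3, y=10)
  N (north): (x=3, y=10) -> (x=3, y=9)
  W (west): blocked, stay at (x=3, y=9)
  S (south): (x=3, y=9) -> (x=3, y=10)
  E (east): (x=3, y=10) -> (x=4, y=10)
  S (south): blocked, stay at (x=4, y=10)
  E (east): (x=4, y=10) -> (x=5, y=10)
  N (north): (x=5, y=10) -> (x=5, y=9)
Final: (x=5, y=9)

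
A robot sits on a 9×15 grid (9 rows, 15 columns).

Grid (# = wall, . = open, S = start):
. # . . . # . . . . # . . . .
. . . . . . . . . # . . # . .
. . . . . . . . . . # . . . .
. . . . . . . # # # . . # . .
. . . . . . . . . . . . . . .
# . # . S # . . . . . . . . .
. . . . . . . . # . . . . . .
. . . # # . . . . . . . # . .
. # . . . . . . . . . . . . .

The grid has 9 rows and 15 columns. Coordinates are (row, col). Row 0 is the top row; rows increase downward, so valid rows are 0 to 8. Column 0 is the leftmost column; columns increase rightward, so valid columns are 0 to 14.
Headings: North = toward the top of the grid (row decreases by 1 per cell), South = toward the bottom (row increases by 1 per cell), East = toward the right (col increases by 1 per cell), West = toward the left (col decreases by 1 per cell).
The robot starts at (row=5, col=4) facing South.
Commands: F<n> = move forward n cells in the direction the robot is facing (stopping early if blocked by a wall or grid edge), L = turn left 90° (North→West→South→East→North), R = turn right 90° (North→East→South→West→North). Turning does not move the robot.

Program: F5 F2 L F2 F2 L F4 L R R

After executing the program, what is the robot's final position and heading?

Answer: Final position: (row=4, col=7), facing East

Derivation:
Start: (row=5, col=4), facing South
  F5: move forward 1/5 (blocked), now at (row=6, col=4)
  F2: move forward 0/2 (blocked), now at (row=6, col=4)
  L: turn left, now facing East
  F2: move forward 2, now at (row=6, col=6)
  F2: move forward 1/2 (blocked), now at (row=6, col=7)
  L: turn left, now facing North
  F4: move forward 2/4 (blocked), now at (row=4, col=7)
  L: turn left, now facing West
  R: turn right, now facing North
  R: turn right, now facing East
Final: (row=4, col=7), facing East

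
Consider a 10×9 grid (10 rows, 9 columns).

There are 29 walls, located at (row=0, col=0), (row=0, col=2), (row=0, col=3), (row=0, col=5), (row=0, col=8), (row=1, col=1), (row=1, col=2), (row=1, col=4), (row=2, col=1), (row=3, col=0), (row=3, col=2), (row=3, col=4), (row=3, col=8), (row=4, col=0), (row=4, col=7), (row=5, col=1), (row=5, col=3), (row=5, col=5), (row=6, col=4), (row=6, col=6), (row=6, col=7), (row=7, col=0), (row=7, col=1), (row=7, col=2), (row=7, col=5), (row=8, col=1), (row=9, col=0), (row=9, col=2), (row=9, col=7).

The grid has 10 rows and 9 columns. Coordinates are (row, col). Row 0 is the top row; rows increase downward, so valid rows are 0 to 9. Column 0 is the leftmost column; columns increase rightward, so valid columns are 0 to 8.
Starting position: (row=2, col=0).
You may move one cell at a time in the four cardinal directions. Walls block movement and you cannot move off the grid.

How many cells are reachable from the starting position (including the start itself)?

BFS flood-fill from (row=2, col=0):
  Distance 0: (row=2, col=0)
  Distance 1: (row=1, col=0)
Total reachable: 2 (grid has 61 open cells total)

Answer: Reachable cells: 2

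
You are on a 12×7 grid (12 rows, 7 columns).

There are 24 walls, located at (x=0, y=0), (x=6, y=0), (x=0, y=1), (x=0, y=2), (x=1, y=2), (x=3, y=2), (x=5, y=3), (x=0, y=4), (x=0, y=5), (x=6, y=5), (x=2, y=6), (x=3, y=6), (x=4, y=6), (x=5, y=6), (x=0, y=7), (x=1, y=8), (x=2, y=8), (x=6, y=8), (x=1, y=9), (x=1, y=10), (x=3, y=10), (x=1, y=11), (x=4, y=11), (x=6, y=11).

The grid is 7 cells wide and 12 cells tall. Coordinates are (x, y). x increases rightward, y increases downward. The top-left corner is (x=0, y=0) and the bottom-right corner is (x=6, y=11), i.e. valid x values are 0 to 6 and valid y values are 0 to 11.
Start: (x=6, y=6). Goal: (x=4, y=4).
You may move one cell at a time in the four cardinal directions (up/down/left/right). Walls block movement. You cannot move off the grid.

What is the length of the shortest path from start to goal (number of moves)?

Answer: Shortest path length: 12

Derivation:
BFS from (x=6, y=6) until reaching (x=4, y=4):
  Distance 0: (x=6, y=6)
  Distance 1: (x=6, y=7)
  Distance 2: (x=5, y=7)
  Distance 3: (x=4, y=7), (x=5, y=8)
  Distance 4: (x=3, y=7), (x=4, y=8), (x=5, y=9)
  Distance 5: (x=2, y=7), (x=3, y=8), (x=4, y=9), (x=6, y=9), (x=5, y=10)
  Distance 6: (x=1, y=7), (x=3, y=9), (x=4, y=10), (x=6, y=10), (x=5, y=11)
  Distance 7: (x=1, y=6), (x=2, y=9)
  Distance 8: (x=1, y=5), (x=0, y=6), (x=2, y=10)
  Distance 9: (x=1, y=4), (x=2, y=5), (x=2, y=11)
  Distance 10: (x=1, y=3), (x=2, y=4), (x=3, y=5), (x=3, y=11)
  Distance 11: (x=0, y=3), (x=2, y=3), (x=3, y=4), (x=4, y=5)
  Distance 12: (x=2, y=2), (x=3, y=3), (x=4, y=4), (x=5, y=5)  <- goal reached here
One shortest path (12 moves): (x=6, y=6) -> (x=6, y=7) -> (x=5, y=7) -> (x=4, y=7) -> (x=3, y=7) -> (x=2, y=7) -> (x=1, y=7) -> (x=1, y=6) -> (x=1, y=5) -> (x=2, y=5) -> (x=3, y=5) -> (x=4, y=5) -> (x=4, y=4)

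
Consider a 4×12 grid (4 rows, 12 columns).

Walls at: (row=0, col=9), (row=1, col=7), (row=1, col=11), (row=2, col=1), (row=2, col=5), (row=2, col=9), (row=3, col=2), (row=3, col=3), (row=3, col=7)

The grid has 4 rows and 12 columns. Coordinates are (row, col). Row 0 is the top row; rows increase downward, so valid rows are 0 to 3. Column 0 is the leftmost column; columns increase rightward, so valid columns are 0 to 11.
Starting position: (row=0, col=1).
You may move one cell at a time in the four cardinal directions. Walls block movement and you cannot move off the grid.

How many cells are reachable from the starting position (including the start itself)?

BFS flood-fill from (row=0, col=1):
  Distance 0: (row=0, col=1)
  Distance 1: (row=0, col=0), (row=0, col=2), (row=1, col=1)
  Distance 2: (row=0, col=3), (row=1, col=0), (row=1, col=2)
  Distance 3: (row=0, col=4), (row=1, col=3), (row=2, col=0), (row=2, col=2)
  Distance 4: (row=0, col=5), (row=1, col=4), (row=2, col=3), (row=3, col=0)
  Distance 5: (row=0, col=6), (row=1, col=5), (row=2, col=4), (row=3, col=1)
  Distance 6: (row=0, col=7), (row=1, col=6), (row=3, col=4)
  Distance 7: (row=0, col=8), (row=2, col=6), (row=3, col=5)
  Distance 8: (row=1, col=8), (row=2, col=7), (row=3, col=6)
  Distance 9: (row=1, col=9), (row=2, col=8)
  Distance 10: (row=1, col=10), (row=3, col=8)
  Distance 11: (row=0, col=10), (row=2, col=10), (row=3, col=9)
  Distance 12: (row=0, col=11), (row=2, col=11), (row=3, col=10)
  Distance 13: (row=3, col=11)
Total reachable: 39 (grid has 39 open cells total)

Answer: Reachable cells: 39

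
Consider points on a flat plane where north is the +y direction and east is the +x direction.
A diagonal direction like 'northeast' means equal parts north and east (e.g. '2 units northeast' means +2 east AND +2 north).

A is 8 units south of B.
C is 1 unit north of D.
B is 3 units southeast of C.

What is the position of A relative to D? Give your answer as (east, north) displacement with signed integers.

Place D at the origin (east=0, north=0).
  C is 1 unit north of D: delta (east=+0, north=+1); C at (east=0, north=1).
  B is 3 units southeast of C: delta (east=+3, north=-3); B at (east=3, north=-2).
  A is 8 units south of B: delta (east=+0, north=-8); A at (east=3, north=-10).
Therefore A relative to D: (east=3, north=-10).

Answer: A is at (east=3, north=-10) relative to D.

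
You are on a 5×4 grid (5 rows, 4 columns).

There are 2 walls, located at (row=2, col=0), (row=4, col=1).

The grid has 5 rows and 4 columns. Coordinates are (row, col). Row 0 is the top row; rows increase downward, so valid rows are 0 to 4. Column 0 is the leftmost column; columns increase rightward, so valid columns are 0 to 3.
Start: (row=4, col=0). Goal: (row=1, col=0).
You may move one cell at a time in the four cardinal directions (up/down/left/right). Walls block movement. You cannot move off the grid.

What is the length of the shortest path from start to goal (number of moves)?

Answer: Shortest path length: 5

Derivation:
BFS from (row=4, col=0) until reaching (row=1, col=0):
  Distance 0: (row=4, col=0)
  Distance 1: (row=3, col=0)
  Distance 2: (row=3, col=1)
  Distance 3: (row=2, col=1), (row=3, col=2)
  Distance 4: (row=1, col=1), (row=2, col=2), (row=3, col=3), (row=4, col=2)
  Distance 5: (row=0, col=1), (row=1, col=0), (row=1, col=2), (row=2, col=3), (row=4, col=3)  <- goal reached here
One shortest path (5 moves): (row=4, col=0) -> (row=3, col=0) -> (row=3, col=1) -> (row=2, col=1) -> (row=1, col=1) -> (row=1, col=0)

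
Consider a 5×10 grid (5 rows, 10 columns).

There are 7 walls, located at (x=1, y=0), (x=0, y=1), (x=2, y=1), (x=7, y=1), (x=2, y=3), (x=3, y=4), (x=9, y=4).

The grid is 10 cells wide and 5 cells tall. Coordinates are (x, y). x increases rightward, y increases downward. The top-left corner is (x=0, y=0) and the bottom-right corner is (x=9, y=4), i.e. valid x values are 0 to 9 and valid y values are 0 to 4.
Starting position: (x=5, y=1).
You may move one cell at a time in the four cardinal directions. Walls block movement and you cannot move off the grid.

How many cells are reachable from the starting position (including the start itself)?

Answer: Reachable cells: 42

Derivation:
BFS flood-fill from (x=5, y=1):
  Distance 0: (x=5, y=1)
  Distance 1: (x=5, y=0), (x=4, y=1), (x=6, y=1), (x=5, y=2)
  Distance 2: (x=4, y=0), (x=6, y=0), (x=3, y=1), (x=4, y=2), (x=6, y=2), (x=5, y=3)
  Distance 3: (x=3, y=0), (x=7, y=0), (x=3, y=2), (x=7, y=2), (x=4, y=3), (x=6, y=3), (x=5, y=4)
  Distance 4: (x=2, y=0), (x=8, y=0), (x=2, y=2), (x=8, y=2), (x=3, y=3), (x=7, y=3), (x=4, y=4), (x=6, y=4)
  Distance 5: (x=9, y=0), (x=8, y=1), (x=1, y=2), (x=9, y=2), (x=8, y=3), (x=7, y=4)
  Distance 6: (x=1, y=1), (x=9, y=1), (x=0, y=2), (x=1, y=3), (x=9, y=3), (x=8, y=4)
  Distance 7: (x=0, y=3), (x=1, y=4)
  Distance 8: (x=0, y=4), (x=2, y=4)
Total reachable: 42 (grid has 43 open cells total)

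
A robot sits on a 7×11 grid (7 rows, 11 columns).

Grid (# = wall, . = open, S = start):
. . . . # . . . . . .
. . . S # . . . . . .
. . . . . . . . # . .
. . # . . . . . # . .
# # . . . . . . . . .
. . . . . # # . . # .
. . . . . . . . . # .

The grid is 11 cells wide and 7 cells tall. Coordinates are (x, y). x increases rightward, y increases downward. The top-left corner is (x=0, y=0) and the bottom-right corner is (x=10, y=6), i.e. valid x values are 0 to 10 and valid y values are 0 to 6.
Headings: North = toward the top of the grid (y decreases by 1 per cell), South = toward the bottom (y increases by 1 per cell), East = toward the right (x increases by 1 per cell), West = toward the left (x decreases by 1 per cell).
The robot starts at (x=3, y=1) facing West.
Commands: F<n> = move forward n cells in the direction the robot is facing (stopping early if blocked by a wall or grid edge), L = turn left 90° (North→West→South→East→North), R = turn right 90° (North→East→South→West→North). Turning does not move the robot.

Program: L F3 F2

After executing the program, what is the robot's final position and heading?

Answer: Final position: (x=3, y=6), facing South

Derivation:
Start: (x=3, y=1), facing West
  L: turn left, now facing South
  F3: move forward 3, now at (x=3, y=4)
  F2: move forward 2, now at (x=3, y=6)
Final: (x=3, y=6), facing South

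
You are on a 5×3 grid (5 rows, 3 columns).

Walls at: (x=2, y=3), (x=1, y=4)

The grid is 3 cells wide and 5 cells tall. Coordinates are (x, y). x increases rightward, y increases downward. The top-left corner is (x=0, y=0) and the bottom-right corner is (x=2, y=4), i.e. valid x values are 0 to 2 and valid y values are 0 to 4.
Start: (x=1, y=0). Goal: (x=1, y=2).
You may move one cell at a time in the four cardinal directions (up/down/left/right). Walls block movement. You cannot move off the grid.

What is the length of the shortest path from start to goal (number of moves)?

Answer: Shortest path length: 2

Derivation:
BFS from (x=1, y=0) until reaching (x=1, y=2):
  Distance 0: (x=1, y=0)
  Distance 1: (x=0, y=0), (x=2, y=0), (x=1, y=1)
  Distance 2: (x=0, y=1), (x=2, y=1), (x=1, y=2)  <- goal reached here
One shortest path (2 moves): (x=1, y=0) -> (x=1, y=1) -> (x=1, y=2)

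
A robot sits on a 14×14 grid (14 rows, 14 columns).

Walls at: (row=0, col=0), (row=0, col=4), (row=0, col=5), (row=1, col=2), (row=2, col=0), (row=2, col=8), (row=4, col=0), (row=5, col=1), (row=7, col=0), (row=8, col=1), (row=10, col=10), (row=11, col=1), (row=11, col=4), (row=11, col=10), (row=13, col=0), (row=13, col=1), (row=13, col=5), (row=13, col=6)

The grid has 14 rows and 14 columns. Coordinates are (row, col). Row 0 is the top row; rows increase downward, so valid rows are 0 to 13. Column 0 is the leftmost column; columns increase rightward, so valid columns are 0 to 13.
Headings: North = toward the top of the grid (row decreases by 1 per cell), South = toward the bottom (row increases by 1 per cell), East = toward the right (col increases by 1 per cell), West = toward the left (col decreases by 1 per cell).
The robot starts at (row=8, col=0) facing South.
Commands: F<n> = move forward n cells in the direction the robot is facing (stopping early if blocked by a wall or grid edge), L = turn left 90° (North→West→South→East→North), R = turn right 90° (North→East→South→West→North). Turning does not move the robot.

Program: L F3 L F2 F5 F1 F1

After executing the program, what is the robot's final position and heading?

Answer: Final position: (row=8, col=0), facing North

Derivation:
Start: (row=8, col=0), facing South
  L: turn left, now facing East
  F3: move forward 0/3 (blocked), now at (row=8, col=0)
  L: turn left, now facing North
  F2: move forward 0/2 (blocked), now at (row=8, col=0)
  F5: move forward 0/5 (blocked), now at (row=8, col=0)
  F1: move forward 0/1 (blocked), now at (row=8, col=0)
  F1: move forward 0/1 (blocked), now at (row=8, col=0)
Final: (row=8, col=0), facing North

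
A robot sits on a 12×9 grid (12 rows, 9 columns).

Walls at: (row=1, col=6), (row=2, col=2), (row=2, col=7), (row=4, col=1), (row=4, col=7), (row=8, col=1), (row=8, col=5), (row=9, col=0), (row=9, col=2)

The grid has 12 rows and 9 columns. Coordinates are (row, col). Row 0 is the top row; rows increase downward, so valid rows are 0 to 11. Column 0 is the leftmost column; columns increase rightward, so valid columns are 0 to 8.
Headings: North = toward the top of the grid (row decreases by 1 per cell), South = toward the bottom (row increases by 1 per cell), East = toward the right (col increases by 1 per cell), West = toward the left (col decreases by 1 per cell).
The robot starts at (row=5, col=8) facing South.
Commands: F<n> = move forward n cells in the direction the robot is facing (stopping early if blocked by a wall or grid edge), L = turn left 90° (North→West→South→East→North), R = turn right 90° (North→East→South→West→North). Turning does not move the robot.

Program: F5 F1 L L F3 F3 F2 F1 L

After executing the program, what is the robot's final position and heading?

Start: (row=5, col=8), facing South
  F5: move forward 5, now at (row=10, col=8)
  F1: move forward 1, now at (row=11, col=8)
  L: turn left, now facing East
  L: turn left, now facing North
  F3: move forward 3, now at (row=8, col=8)
  F3: move forward 3, now at (row=5, col=8)
  F2: move forward 2, now at (row=3, col=8)
  F1: move forward 1, now at (row=2, col=8)
  L: turn left, now facing West
Final: (row=2, col=8), facing West

Answer: Final position: (row=2, col=8), facing West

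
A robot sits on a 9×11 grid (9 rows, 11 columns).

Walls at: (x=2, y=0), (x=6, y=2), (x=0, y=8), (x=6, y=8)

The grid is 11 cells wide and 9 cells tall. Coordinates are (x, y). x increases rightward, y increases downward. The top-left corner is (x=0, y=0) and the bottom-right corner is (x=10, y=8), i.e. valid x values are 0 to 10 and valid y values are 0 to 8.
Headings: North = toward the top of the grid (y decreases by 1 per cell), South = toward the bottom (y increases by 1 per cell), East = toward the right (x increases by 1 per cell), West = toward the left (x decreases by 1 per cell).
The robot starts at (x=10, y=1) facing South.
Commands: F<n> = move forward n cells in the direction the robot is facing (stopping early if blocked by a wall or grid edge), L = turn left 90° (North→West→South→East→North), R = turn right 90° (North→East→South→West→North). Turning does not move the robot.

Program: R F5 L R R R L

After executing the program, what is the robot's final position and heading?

Answer: Final position: (x=5, y=1), facing North

Derivation:
Start: (x=10, y=1), facing South
  R: turn right, now facing West
  F5: move forward 5, now at (x=5, y=1)
  L: turn left, now facing South
  R: turn right, now facing West
  R: turn right, now facing North
  R: turn right, now facing East
  L: turn left, now facing North
Final: (x=5, y=1), facing North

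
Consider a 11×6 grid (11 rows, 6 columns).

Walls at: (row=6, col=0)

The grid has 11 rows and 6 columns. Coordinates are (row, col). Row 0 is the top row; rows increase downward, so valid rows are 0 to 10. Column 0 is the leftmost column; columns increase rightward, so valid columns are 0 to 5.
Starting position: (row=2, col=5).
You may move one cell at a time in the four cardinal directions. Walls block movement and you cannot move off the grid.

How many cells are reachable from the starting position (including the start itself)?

Answer: Reachable cells: 65

Derivation:
BFS flood-fill from (row=2, col=5):
  Distance 0: (row=2, col=5)
  Distance 1: (row=1, col=5), (row=2, col=4), (row=3, col=5)
  Distance 2: (row=0, col=5), (row=1, col=4), (row=2, col=3), (row=3, col=4), (row=4, col=5)
  Distance 3: (row=0, col=4), (row=1, col=3), (row=2, col=2), (row=3, col=3), (row=4, col=4), (row=5, col=5)
  Distance 4: (row=0, col=3), (row=1, col=2), (row=2, col=1), (row=3, col=2), (row=4, col=3), (row=5, col=4), (row=6, col=5)
  Distance 5: (row=0, col=2), (row=1, col=1), (row=2, col=0), (row=3, col=1), (row=4, col=2), (row=5, col=3), (row=6, col=4), (row=7, col=5)
  Distance 6: (row=0, col=1), (row=1, col=0), (row=3, col=0), (row=4, col=1), (row=5, col=2), (row=6, col=3), (row=7, col=4), (row=8, col=5)
  Distance 7: (row=0, col=0), (row=4, col=0), (row=5, col=1), (row=6, col=2), (row=7, col=3), (row=8, col=4), (row=9, col=5)
  Distance 8: (row=5, col=0), (row=6, col=1), (row=7, col=2), (row=8, col=3), (row=9, col=4), (row=10, col=5)
  Distance 9: (row=7, col=1), (row=8, col=2), (row=9, col=3), (row=10, col=4)
  Distance 10: (row=7, col=0), (row=8, col=1), (row=9, col=2), (row=10, col=3)
  Distance 11: (row=8, col=0), (row=9, col=1), (row=10, col=2)
  Distance 12: (row=9, col=0), (row=10, col=1)
  Distance 13: (row=10, col=0)
Total reachable: 65 (grid has 65 open cells total)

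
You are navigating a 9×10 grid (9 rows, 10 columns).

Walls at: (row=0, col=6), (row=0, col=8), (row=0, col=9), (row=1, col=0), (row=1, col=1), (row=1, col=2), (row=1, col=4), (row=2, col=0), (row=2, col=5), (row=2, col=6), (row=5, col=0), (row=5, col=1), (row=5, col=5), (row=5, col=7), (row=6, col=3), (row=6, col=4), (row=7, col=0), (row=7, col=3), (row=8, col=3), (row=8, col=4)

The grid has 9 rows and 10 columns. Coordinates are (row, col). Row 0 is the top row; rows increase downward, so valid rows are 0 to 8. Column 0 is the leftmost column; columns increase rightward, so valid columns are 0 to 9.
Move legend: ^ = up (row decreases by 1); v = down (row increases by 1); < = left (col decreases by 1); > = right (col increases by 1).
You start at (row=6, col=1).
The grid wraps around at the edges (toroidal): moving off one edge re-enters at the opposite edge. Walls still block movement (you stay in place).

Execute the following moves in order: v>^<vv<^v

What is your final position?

Answer: Final position: (row=0, col=0)

Derivation:
Start: (row=6, col=1)
  v (down): (row=6, col=1) -> (row=7, col=1)
  > (right): (row=7, col=1) -> (row=7, col=2)
  ^ (up): (row=7, col=2) -> (row=6, col=2)
  < (left): (row=6, col=2) -> (row=6, col=1)
  v (down): (row=6, col=1) -> (row=7, col=1)
  v (down): (row=7, col=1) -> (row=8, col=1)
  < (left): (row=8, col=1) -> (row=8, col=0)
  ^ (up): blocked, stay at (row=8, col=0)
  v (down): (row=8, col=0) -> (row=0, col=0)
Final: (row=0, col=0)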